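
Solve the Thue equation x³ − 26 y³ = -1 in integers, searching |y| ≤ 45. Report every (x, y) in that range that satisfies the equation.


The equation is x³ - 26y³ = -1. For fixed y, x³ = 26·y³ − 1, so a solution requires the RHS to be a perfect cube.
Strategy: iterate y from -45 to 45, compute RHS = 26·y³ − 1, and check whether it is a (positive or negative) perfect cube.
Check small values of y:
  y = 0: RHS = -1 = (-1)³ ⇒ x = -1 works.
  y = 1: RHS = 25 is not a perfect cube.
  y = -1: RHS = -27 = (-3)³ ⇒ x = -3 works.
  y = 2: RHS = 207 is not a perfect cube.
  y = -2: RHS = -209 is not a perfect cube.
  y = 3: RHS = 701 is not a perfect cube.
  y = -3: RHS = -703 is not a perfect cube.
Continuing the search up to |y| = 45 finds no further solutions beyond those listed.
Collected solutions: (-1, 0), (-3, -1).

Solutions (with |y| ≤ 45): (-1, 0), (-3, -1).


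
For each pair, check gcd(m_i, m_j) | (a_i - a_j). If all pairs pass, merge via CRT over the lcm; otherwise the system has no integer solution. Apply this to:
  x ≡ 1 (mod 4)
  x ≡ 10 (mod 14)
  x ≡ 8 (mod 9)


Moduli 4, 14, 9 are not pairwise coprime, so CRT works modulo lcm(m_i) when all pairwise compatibility conditions hold.
Pairwise compatibility: gcd(m_i, m_j) must divide a_i - a_j for every pair.
Merge one congruence at a time:
  Start: x ≡ 1 (mod 4).
  Combine with x ≡ 10 (mod 14): gcd(4, 14) = 2, and 10 - 1 = 9 is NOT divisible by 2.
    ⇒ system is inconsistent (no integer solution).

No solution (the system is inconsistent).


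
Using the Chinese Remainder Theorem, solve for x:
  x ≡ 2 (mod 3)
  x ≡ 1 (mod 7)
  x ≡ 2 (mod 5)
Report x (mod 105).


Moduli 3, 7, 5 are pairwise coprime; by CRT there is a unique solution modulo M = 3 · 7 · 5 = 105.
Solve pairwise, accumulating the modulus:
  Start with x ≡ 2 (mod 3).
  Combine with x ≡ 1 (mod 7): since gcd(3, 7) = 1, we get a unique residue mod 21.
    Write x = 2 + 3·t and substitute into x ≡ 1 (mod 7): 3·t ≡ 1 − 2 = -1 (mod 7).
    Reduce coefficients mod 7: 3·t ≡ 6 (mod 7).
    The inverse of 3 mod 7 is 5 (since 3·5 = 15 = 2·7 + 1), so t ≡ 5·6 = 30 ≡ 2 (mod 7).
    Then x = 2 + 3·2 = 8, valid modulo lcm(3, 7) = 21: x ≡ 8 (mod 21).
  Combine with x ≡ 2 (mod 5): since gcd(21, 5) = 1, we get a unique residue mod 105.
    Write x = 8 + 21·t and substitute into x ≡ 2 (mod 5): 21·t ≡ 2 − 8 = -6 (mod 5).
    Reduce coefficients mod 5: 1·t ≡ 4 (mod 5).
    So t ≡ 4 (mod 5).
    Then x = 8 + 21·4 = 92, valid modulo lcm(21, 5) = 105: x ≡ 92 (mod 105).
Verify: 92 mod 3 = 2 ✓, 92 mod 7 = 1 ✓, 92 mod 5 = 2 ✓.

x ≡ 92 (mod 105).


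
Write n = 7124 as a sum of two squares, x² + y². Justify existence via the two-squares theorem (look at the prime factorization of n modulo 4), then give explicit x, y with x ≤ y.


Step 1: Factor n = 7124 = 2^2 · 13 · 137.
Step 2: Check the mod-4 condition on each prime factor: 2 = 2 (special); 13 ≡ 1 (mod 4), exponent 1; 137 ≡ 1 (mod 4), exponent 1.
All primes ≡ 3 (mod 4) appear to even exponent (or don't appear), so by the two-squares theorem n IS expressible as a sum of two squares.
Step 3: Build a representation. Group n = k² · m with k = 2 and m = 13 · 137 = 1781 (a product of primes ≡ 1 (mod 4)); a representation of m scales to one of n via (k·x)² + (k·y)² = k²(x² + y²). Each prime p ≡ 1 (mod 4) is itself a sum of two squares; find a² by testing p − a² for a perfect square:
  13: 13 − 1² = 12, 13 − 2² = 9 = 3² ⇒ 13 = 2² + 3².
  137: 137 − 1² = 136, 137 − 2² = 133, 137 − 3² = 128, 137 − 4² = 121 = 11² ⇒ 137 = 4² + 11².
  Combine using the Brahmagupta–Fibonacci identity (a² + b²)(c² + d²) = (ac − bd)² + (ad + bc)² = (ac + bd)² + (ad − bc)²:
  13 · 137 = 1781: from (2² + 3²)(4² + 11²), take (2·4 − 3·11, 2·11 + 3·4) = (8 − 33, 22 + 12) = (-25, 34); dropping signs (only squares matter) gives (25, 34); check 25² + 34² = 625 + 1156 = 1781 ✓.
  Scale by k = 2: (2·25, 2·34) = (50, 68).
Step 4: Order so x ≤ y and verify: 50² + 68² = 2500 + 4624 = 7124 = n. ✓

n = 7124 = 50² + 68² (one valid representation with x ≤ y).


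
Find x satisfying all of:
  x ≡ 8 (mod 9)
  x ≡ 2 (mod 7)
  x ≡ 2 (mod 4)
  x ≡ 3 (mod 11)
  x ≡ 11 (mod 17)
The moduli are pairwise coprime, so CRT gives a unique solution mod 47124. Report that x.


Product of moduli M = 9 · 7 · 4 · 11 · 17 = 47124.
Merge one congruence at a time:
  Start: x ≡ 8 (mod 9).
  Combine with x ≡ 2 (mod 7); new modulus lcm = 63.
    Write x = 8 + 9·t and substitute into x ≡ 2 (mod 7): 9·t ≡ 2 − 8 = -6 (mod 7).
    Reduce coefficients mod 7: 2·t ≡ 1 (mod 7).
    The inverse of 2 mod 7 is 4 (since 2·4 = 8 = 1·7 + 1), so t ≡ 4·1 = 4 ≡ 4 (mod 7).
    Then x = 8 + 9·4 = 44, valid modulo lcm(9, 7) = 63: x ≡ 44 (mod 63).
  Combine with x ≡ 2 (mod 4); new modulus lcm = 252.
    Write x = 44 + 63·t and substitute into x ≡ 2 (mod 4): 63·t ≡ 2 − 44 = -42 (mod 4).
    Reduce coefficients mod 4: 3·t ≡ 2 (mod 4).
    The inverse of 3 mod 4 is 3 (since 3·3 = 9 = 2·4 + 1), so t ≡ 3·2 = 6 ≡ 2 (mod 4).
    Then x = 44 + 63·2 = 170, valid modulo lcm(63, 4) = 252: x ≡ 170 (mod 252).
  Combine with x ≡ 3 (mod 11); new modulus lcm = 2772.
    Write x = 170 + 252·t and substitute into x ≡ 3 (mod 11): 252·t ≡ 3 − 170 = -167 (mod 11).
    Reduce coefficients mod 11: 10·t ≡ 9 (mod 11).
    The inverse of 10 mod 11 is 10 (since 10·10 = 100 = 9·11 + 1), so t ≡ 10·9 = 90 ≡ 2 (mod 11).
    Then x = 170 + 252·2 = 674, valid modulo lcm(252, 11) = 2772: x ≡ 674 (mod 2772).
  Combine with x ≡ 11 (mod 17); new modulus lcm = 47124.
    Write x = 674 + 2772·t and substitute into x ≡ 11 (mod 17): 2772·t ≡ 11 − 674 = -663 (mod 17).
    Reduce coefficients mod 17: 1·t ≡ 0 (mod 17).
    So t ≡ 0 (mod 17).
    Then x = 674 + 2772·0 = 674, valid modulo lcm(2772, 17) = 47124: x ≡ 674 (mod 47124).
Verify against each original: 674 mod 9 = 8, 674 mod 7 = 2, 674 mod 4 = 2, 674 mod 11 = 3, 674 mod 17 = 11.

x ≡ 674 (mod 47124).


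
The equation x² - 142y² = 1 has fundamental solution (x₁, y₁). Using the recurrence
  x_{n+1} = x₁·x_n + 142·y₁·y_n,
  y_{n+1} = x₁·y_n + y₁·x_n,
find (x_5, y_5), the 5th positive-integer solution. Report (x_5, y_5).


Step 1: Find the fundamental solution (x₁, y₁) of x² - 142y² = 1.
  Expand √142 as a continued fraction. a₀ = ⌊√142⌋ = 11; iterate m_{k+1} = d_k·a_k − m_k, d_{k+1} = (142 − m_{k+1}²)/d_k, a_{k+1} = ⌊(a₀ + m_{k+1})/d_{k+1}⌋ (starting m₀ = 0, d₀ = 1), with convergents p_k = a_k·p_{k-1} + p_{k-2}, q_k = a_k·q_{k-1} + q_{k-2} (p₋₁ = 1, q₋₁ = 0):
  k = 0: a₀ = 11; p₀/q₀ = 11/1; p₀² − 142·q₀² = 121 − 142 = -21.
  k = 1: m = 11, d = 21, a = ⌊(11 + 11)/21⌋ = 1; p/q = (1·11 + 1)/(1·1 + 0) = 12/1; p² − 142·q² = 144 − 142 = 2.
  k = 2: m = 10, d = 2, a = ⌊(11 + 10)/2⌋ = 10; p/q = (10·12 + 11)/(10·1 + 1) = 131/11; p² − 142·q² = 17161 − 17182 = -21.
  k = 3: m = 10, d = 21, a = ⌊(11 + 10)/21⌋ = 1; p/q = (1·131 + 12)/(1·11 + 1) = 143/12; p² − 142·q² = 20449 − 20448 = 1.
  The first convergent with p² − 142·q² = 1 gives the fundamental solution (x₁, y₁) = (143, 12).
Step 2: Apply the recurrence (x_{n+1}, y_{n+1}) = (x₁x_n + 142y₁y_n, x₁y_n + y₁x_n) repeatedly.
  From (x_1, y_1) = (143, 12): x_2 = 143·143 + 142·12·12 = 40897; y_2 = 143·12 + 12·143 = 3432.
  From (x_2, y_2) = (40897, 3432): x_3 = 143·40897 + 142·12·3432 = 11696399; y_3 = 143·3432 + 12·40897 = 981540.
  From (x_3, y_3) = (11696399, 981540): x_4 = 143·11696399 + 142·12·981540 = 3345129217; y_4 = 143·981540 + 12·11696399 = 280717008.
  From (x_4, y_4) = (3345129217, 280717008): x_5 = 143·3345129217 + 142·12·280717008 = 956695259663; y_5 = 143·280717008 + 12·3345129217 = 80284082748.
Step 3: Verify x_5² - 142·y_5² = 915265819861654994873569 - 915265819861654994873568 = 1 (should be 1). ✓

(x_1, y_1) = (143, 12); (x_5, y_5) = (956695259663, 80284082748).


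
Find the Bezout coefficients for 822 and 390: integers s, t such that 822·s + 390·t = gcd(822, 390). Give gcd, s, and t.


Euclidean algorithm on (822, 390) — divide until remainder is 0:
  822 = 2 · 390 + 42
  390 = 9 · 42 + 12
  42 = 3 · 12 + 6
  12 = 2 · 6 + 0
gcd(822, 390) = 6.
Track Bezout coefficients alongside the remainders: start with r₀ = 822 = a·1 + b·0 (s = 1, t = 0) and r₁ = 390 = a·0 + b·1 (s = 0, t = 1); each new remainder r_{k+1} = r_{k-1} − q_k·r_k inherits s_{k+1} = s_{k-1} − q_k·s_k, t_{k+1} = t_{k-1} − q_k·t_k, so r_k = a·s_k + b·t_k at every step:
  q = 2: r = 42, s = 1 − 2·0 = 1, t = 0 − 2·1 = -2  (check: 822·1 + 390·(-2) = 42)
  q = 9: r = 12, s = 0 − 9·1 = -9, t = 1 − 9·(-2) = 19  (check: 822·(-9) + 390·19 = 12)
  q = 3: r = 6, s = 1 − 3·(-9) = 28, t = -2 − 3·19 = -59  (check: 822·28 + 390·(-59) = 6)
The row with r = 6 (the gcd) gives the Bezout coefficients s = 28, t = -59.
Result: 822 · (28) + 390 · (-59) = 6.

gcd(822, 390) = 6; s = 28, t = -59 (check: 822·28 + 390·(-59) = 6).


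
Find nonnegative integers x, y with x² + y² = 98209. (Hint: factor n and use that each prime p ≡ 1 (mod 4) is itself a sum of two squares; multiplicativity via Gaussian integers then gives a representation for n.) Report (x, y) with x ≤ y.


Step 1: Factor n = 98209 = 17 · 53 · 109.
Step 2: Check the mod-4 condition on each prime factor: 17 ≡ 1 (mod 4), exponent 1; 53 ≡ 1 (mod 4), exponent 1; 109 ≡ 1 (mod 4), exponent 1.
All primes ≡ 3 (mod 4) appear to even exponent (or don't appear), so by the two-squares theorem n IS expressible as a sum of two squares.
Step 3: Build a representation. Here n = 17 · 53 · 109 is a product of primes ≡ 1 (mod 4). Each prime p ≡ 1 (mod 4) is itself a sum of two squares; find a² by testing p − a² for a perfect square:
  17: 17 − 1² = 16 = 4² ⇒ 17 = 1² + 4².
  53: 53 − 1² = 52, 53 − 2² = 49 = 7² ⇒ 53 = 2² + 7².
  109: 109 − 1² = 108, 109 − 2² = 105, 109 − 3² = 100 = 10² ⇒ 109 = 3² + 10².
  Combine using the Brahmagupta–Fibonacci identity (a² + b²)(c² + d²) = (ac − bd)² + (ad + bc)² = (ac + bd)² + (ad − bc)²:
  17 · 53 = 901: from (1² + 4²)(2² + 7²), take (1·2 − 4·7, 1·7 + 4·2) = (2 − 28, 7 + 8) = (-26, 15); dropping signs (only squares matter) gives (26, 15); check 26² + 15² = 676 + 225 = 901 ✓.
  901 · 109 = 98209: from (26² + 15²)(3² + 10²), take (26·3 − 15·10, 26·10 + 15·3) = (78 − 150, 260 + 45) = (-72, 305); dropping signs (only squares matter) gives (72, 305); check 72² + 305² = 5184 + 93025 = 98209 ✓.
Step 4: Order so x ≤ y and verify: 72² + 305² = 5184 + 93025 = 98209 = n. ✓

n = 98209 = 72² + 305² (one valid representation with x ≤ y).


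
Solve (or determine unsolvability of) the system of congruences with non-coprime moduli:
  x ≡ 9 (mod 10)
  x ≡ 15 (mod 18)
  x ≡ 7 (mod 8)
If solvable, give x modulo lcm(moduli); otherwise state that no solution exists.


Moduli 10, 18, 8 are not pairwise coprime, so CRT works modulo lcm(m_i) when all pairwise compatibility conditions hold.
Pairwise compatibility: gcd(m_i, m_j) must divide a_i - a_j for every pair.
Merge one congruence at a time:
  Start: x ≡ 9 (mod 10).
  Combine with x ≡ 15 (mod 18): gcd(10, 18) = 2; 15 - 9 = 6, which IS divisible by 2, so compatible.
    Write x = 9 + 10·t and substitute into x ≡ 15 (mod 18): 10·t ≡ 15 − 9 = 6 (mod 18).
    Divide the congruence (and modulus) by g = 2: 5·t ≡ 3 (mod 9).
    The inverse of 5 mod 9 is 2 (since 5·2 = 10 = 1·9 + 1), so t ≡ 2·3 = 6 ≡ 6 (mod 9).
    Then x = 9 + 10·6 = 69, valid modulo lcm(10, 18) = 90: x ≡ 69 (mod 90).
  Combine with x ≡ 7 (mod 8): gcd(90, 8) = 2; 7 - 69 = -62, which IS divisible by 2, so compatible.
    Write x = 69 + 90·t and substitute into x ≡ 7 (mod 8): 90·t ≡ 7 − 69 = -62 (mod 8).
    Divide the congruence (and modulus) by g = 2: 45·t ≡ -31 (mod 4).
    Reduce coefficients mod 4: 1·t ≡ 1 (mod 4).
    So t ≡ 1 (mod 4).
    Then x = 69 + 90·1 = 159, valid modulo lcm(90, 8) = 360: x ≡ 159 (mod 360).
Verify: 159 mod 10 = 9, 159 mod 18 = 15, 159 mod 8 = 7.

x ≡ 159 (mod 360).


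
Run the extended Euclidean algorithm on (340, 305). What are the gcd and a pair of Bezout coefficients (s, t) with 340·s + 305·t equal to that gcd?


Euclidean algorithm on (340, 305) — divide until remainder is 0:
  340 = 1 · 305 + 35
  305 = 8 · 35 + 25
  35 = 1 · 25 + 10
  25 = 2 · 10 + 5
  10 = 2 · 5 + 0
gcd(340, 305) = 5.
Track Bezout coefficients alongside the remainders: start with r₀ = 340 = a·1 + b·0 (s = 1, t = 0) and r₁ = 305 = a·0 + b·1 (s = 0, t = 1); each new remainder r_{k+1} = r_{k-1} − q_k·r_k inherits s_{k+1} = s_{k-1} − q_k·s_k, t_{k+1} = t_{k-1} − q_k·t_k, so r_k = a·s_k + b·t_k at every step:
  q = 1: r = 35, s = 1 − 1·0 = 1, t = 0 − 1·1 = -1  (check: 340·1 + 305·(-1) = 35)
  q = 8: r = 25, s = 0 − 8·1 = -8, t = 1 − 8·(-1) = 9  (check: 340·(-8) + 305·9 = 25)
  q = 1: r = 10, s = 1 − 1·(-8) = 9, t = -1 − 1·9 = -10  (check: 340·9 + 305·(-10) = 10)
  q = 2: r = 5, s = -8 − 2·9 = -26, t = 9 − 2·(-10) = 29  (check: 340·(-26) + 305·29 = 5)
The row with r = 5 (the gcd) gives the Bezout coefficients s = -26, t = 29.
Result: 340 · (-26) + 305 · (29) = 5.

gcd(340, 305) = 5; s = -26, t = 29 (check: 340·(-26) + 305·29 = 5).


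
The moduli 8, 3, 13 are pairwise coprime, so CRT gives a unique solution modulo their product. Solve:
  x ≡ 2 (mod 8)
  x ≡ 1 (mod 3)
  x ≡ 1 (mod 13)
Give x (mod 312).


Moduli 8, 3, 13 are pairwise coprime; by CRT there is a unique solution modulo M = 8 · 3 · 13 = 312.
Solve pairwise, accumulating the modulus:
  Start with x ≡ 2 (mod 8).
  Combine with x ≡ 1 (mod 3): since gcd(8, 3) = 1, we get a unique residue mod 24.
    Write x = 2 + 8·t and substitute into x ≡ 1 (mod 3): 8·t ≡ 1 − 2 = -1 (mod 3).
    Reduce coefficients mod 3: 2·t ≡ 2 (mod 3).
    The inverse of 2 mod 3 is 2 (since 2·2 = 4 = 1·3 + 1), so t ≡ 2·2 = 4 ≡ 1 (mod 3).
    Then x = 2 + 8·1 = 10, valid modulo lcm(8, 3) = 24: x ≡ 10 (mod 24).
  Combine with x ≡ 1 (mod 13): since gcd(24, 13) = 1, we get a unique residue mod 312.
    Write x = 10 + 24·t and substitute into x ≡ 1 (mod 13): 24·t ≡ 1 − 10 = -9 (mod 13).
    Reduce coefficients mod 13: 11·t ≡ 4 (mod 13).
    The inverse of 11 mod 13 is 6 (since 11·6 = 66 = 5·13 + 1), so t ≡ 6·4 = 24 ≡ 11 (mod 13).
    Then x = 10 + 24·11 = 274, valid modulo lcm(24, 13) = 312: x ≡ 274 (mod 312).
Verify: 274 mod 8 = 2 ✓, 274 mod 3 = 1 ✓, 274 mod 13 = 1 ✓.

x ≡ 274 (mod 312).


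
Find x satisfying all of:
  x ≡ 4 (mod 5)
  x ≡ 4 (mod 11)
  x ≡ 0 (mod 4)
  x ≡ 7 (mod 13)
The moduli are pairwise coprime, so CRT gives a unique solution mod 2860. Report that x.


Product of moduli M = 5 · 11 · 4 · 13 = 2860.
Merge one congruence at a time:
  Start: x ≡ 4 (mod 5).
  Combine with x ≡ 4 (mod 11); new modulus lcm = 55.
    Write x = 4 + 5·t and substitute into x ≡ 4 (mod 11): 5·t ≡ 4 − 4 = 0 (mod 11).
    The inverse of 5 mod 11 is 9 (since 5·9 = 45 = 4·11 + 1), so t ≡ 9·0 = 0 ≡ 0 (mod 11).
    Then x = 4 + 5·0 = 4, valid modulo lcm(5, 11) = 55: x ≡ 4 (mod 55).
  Combine with x ≡ 0 (mod 4); new modulus lcm = 220.
    Write x = 4 + 55·t and substitute into x ≡ 0 (mod 4): 55·t ≡ 0 − 4 = -4 (mod 4).
    Reduce coefficients mod 4: 3·t ≡ 0 (mod 4).
    The inverse of 3 mod 4 is 3 (since 3·3 = 9 = 2·4 + 1), so t ≡ 3·0 = 0 ≡ 0 (mod 4).
    Then x = 4 + 55·0 = 4, valid modulo lcm(55, 4) = 220: x ≡ 4 (mod 220).
  Combine with x ≡ 7 (mod 13); new modulus lcm = 2860.
    Write x = 4 + 220·t and substitute into x ≡ 7 (mod 13): 220·t ≡ 7 − 4 = 3 (mod 13).
    Reduce coefficients mod 13: 12·t ≡ 3 (mod 13).
    The inverse of 12 mod 13 is 12 (since 12·12 = 144 = 11·13 + 1), so t ≡ 12·3 = 36 ≡ 10 (mod 13).
    Then x = 4 + 220·10 = 2204, valid modulo lcm(220, 13) = 2860: x ≡ 2204 (mod 2860).
Verify against each original: 2204 mod 5 = 4, 2204 mod 11 = 4, 2204 mod 4 = 0, 2204 mod 13 = 7.

x ≡ 2204 (mod 2860).


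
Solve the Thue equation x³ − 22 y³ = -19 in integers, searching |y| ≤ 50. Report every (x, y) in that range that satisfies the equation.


The equation is x³ - 22y³ = -19. For fixed y, x³ = 22·y³ − 19, so a solution requires the RHS to be a perfect cube.
Strategy: iterate y from -50 to 50, compute RHS = 22·y³ − 19, and check whether it is a (positive or negative) perfect cube.
Check small values of y:
  y = 0: RHS = -19 is not a perfect cube.
  y = 1: RHS = 3 is not a perfect cube.
  y = -1: RHS = -41 is not a perfect cube.
  y = 2: RHS = 157 is not a perfect cube.
  y = -2: RHS = -195 is not a perfect cube.
  y = 3: RHS = 575 is not a perfect cube.
  y = -3: RHS = -613 is not a perfect cube.
Continuing the search up to |y| = 50 finds no solutions either.
No (x, y) in the scanned range satisfies the equation.

No integer solutions with |y| ≤ 50.


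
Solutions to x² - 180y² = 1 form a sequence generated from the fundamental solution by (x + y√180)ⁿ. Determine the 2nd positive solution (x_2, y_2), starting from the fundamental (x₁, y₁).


Step 1: Find the fundamental solution (x₁, y₁) of x² - 180y² = 1.
  Expand √180 as a continued fraction. a₀ = ⌊√180⌋ = 13; iterate m_{k+1} = d_k·a_k − m_k, d_{k+1} = (180 − m_{k+1}²)/d_k, a_{k+1} = ⌊(a₀ + m_{k+1})/d_{k+1}⌋ (starting m₀ = 0, d₀ = 1), with convergents p_k = a_k·p_{k-1} + p_{k-2}, q_k = a_k·q_{k-1} + q_{k-2} (p₋₁ = 1, q₋₁ = 0):
  k = 0: a₀ = 13; p₀/q₀ = 13/1; p₀² − 180·q₀² = 169 − 180 = -11.
  k = 1: m = 13, d = 11, a = ⌊(13 + 13)/11⌋ = 2; p/q = (2·13 + 1)/(2·1 + 0) = 27/2; p² − 180·q² = 729 − 720 = 9.
  k = 2: m = 9, d = 9, a = ⌊(13 + 9)/9⌋ = 2; p/q = (2·27 + 13)/(2·2 + 1) = 67/5; p² − 180·q² = 4489 − 4500 = -11.
  k = 3: m = 9, d = 11, a = ⌊(13 + 9)/11⌋ = 2; p/q = (2·67 + 27)/(2·5 + 2) = 161/12; p² − 180·q² = 25921 − 25920 = 1.
  The first convergent with p² − 180·q² = 1 gives the fundamental solution (x₁, y₁) = (161, 12).
Step 2: Apply the recurrence (x_{n+1}, y_{n+1}) = (x₁x_n + 180y₁y_n, x₁y_n + y₁x_n) repeatedly.
  From (x_1, y_1) = (161, 12): x_2 = 161·161 + 180·12·12 = 51841; y_2 = 161·12 + 12·161 = 3864.
Step 3: Verify x_2² - 180·y_2² = 2687489281 - 2687489280 = 1 (should be 1). ✓

(x_1, y_1) = (161, 12); (x_2, y_2) = (51841, 3864).


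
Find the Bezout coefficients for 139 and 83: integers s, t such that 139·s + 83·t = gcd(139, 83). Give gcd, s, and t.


Euclidean algorithm on (139, 83) — divide until remainder is 0:
  139 = 1 · 83 + 56
  83 = 1 · 56 + 27
  56 = 2 · 27 + 2
  27 = 13 · 2 + 1
  2 = 2 · 1 + 0
gcd(139, 83) = 1.
Track Bezout coefficients alongside the remainders: start with r₀ = 139 = a·1 + b·0 (s = 1, t = 0) and r₁ = 83 = a·0 + b·1 (s = 0, t = 1); each new remainder r_{k+1} = r_{k-1} − q_k·r_k inherits s_{k+1} = s_{k-1} − q_k·s_k, t_{k+1} = t_{k-1} − q_k·t_k, so r_k = a·s_k + b·t_k at every step:
  q = 1: r = 56, s = 1 − 1·0 = 1, t = 0 − 1·1 = -1  (check: 139·1 + 83·(-1) = 56)
  q = 1: r = 27, s = 0 − 1·1 = -1, t = 1 − 1·(-1) = 2  (check: 139·(-1) + 83·2 = 27)
  q = 2: r = 2, s = 1 − 2·(-1) = 3, t = -1 − 2·2 = -5  (check: 139·3 + 83·(-5) = 2)
  q = 13: r = 1, s = -1 − 13·3 = -40, t = 2 − 13·(-5) = 67  (check: 139·(-40) + 83·67 = 1)
The row with r = 1 (the gcd) gives the Bezout coefficients s = -40, t = 67.
Result: 139 · (-40) + 83 · (67) = 1.

gcd(139, 83) = 1; s = -40, t = 67 (check: 139·(-40) + 83·67 = 1).


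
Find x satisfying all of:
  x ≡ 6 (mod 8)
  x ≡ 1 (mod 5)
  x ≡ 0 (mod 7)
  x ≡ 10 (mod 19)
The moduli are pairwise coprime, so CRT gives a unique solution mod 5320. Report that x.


Product of moduli M = 8 · 5 · 7 · 19 = 5320.
Merge one congruence at a time:
  Start: x ≡ 6 (mod 8).
  Combine with x ≡ 1 (mod 5); new modulus lcm = 40.
    Write x = 6 + 8·t and substitute into x ≡ 1 (mod 5): 8·t ≡ 1 − 6 = -5 (mod 5).
    Reduce coefficients mod 5: 3·t ≡ 0 (mod 5).
    The inverse of 3 mod 5 is 2 (since 3·2 = 6 = 1·5 + 1), so t ≡ 2·0 = 0 ≡ 0 (mod 5).
    Then x = 6 + 8·0 = 6, valid modulo lcm(8, 5) = 40: x ≡ 6 (mod 40).
  Combine with x ≡ 0 (mod 7); new modulus lcm = 280.
    Write x = 6 + 40·t and substitute into x ≡ 0 (mod 7): 40·t ≡ 0 − 6 = -6 (mod 7).
    Reduce coefficients mod 7: 5·t ≡ 1 (mod 7).
    The inverse of 5 mod 7 is 3 (since 5·3 = 15 = 2·7 + 1), so t ≡ 3·1 = 3 ≡ 3 (mod 7).
    Then x = 6 + 40·3 = 126, valid modulo lcm(40, 7) = 280: x ≡ 126 (mod 280).
  Combine with x ≡ 10 (mod 19); new modulus lcm = 5320.
    Write x = 126 + 280·t and substitute into x ≡ 10 (mod 19): 280·t ≡ 10 − 126 = -116 (mod 19).
    Reduce coefficients mod 19: 14·t ≡ 17 (mod 19).
    The inverse of 14 mod 19 is 15 (since 14·15 = 210 = 11·19 + 1), so t ≡ 15·17 = 255 ≡ 8 (mod 19).
    Then x = 126 + 280·8 = 2366, valid modulo lcm(280, 19) = 5320: x ≡ 2366 (mod 5320).
Verify against each original: 2366 mod 8 = 6, 2366 mod 5 = 1, 2366 mod 7 = 0, 2366 mod 19 = 10.

x ≡ 2366 (mod 5320).


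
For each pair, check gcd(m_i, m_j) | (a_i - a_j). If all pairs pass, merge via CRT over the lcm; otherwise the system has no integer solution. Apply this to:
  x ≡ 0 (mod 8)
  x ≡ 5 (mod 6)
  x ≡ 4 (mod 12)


Moduli 8, 6, 12 are not pairwise coprime, so CRT works modulo lcm(m_i) when all pairwise compatibility conditions hold.
Pairwise compatibility: gcd(m_i, m_j) must divide a_i - a_j for every pair.
Merge one congruence at a time:
  Start: x ≡ 0 (mod 8).
  Combine with x ≡ 5 (mod 6): gcd(8, 6) = 2, and 5 - 0 = 5 is NOT divisible by 2.
    ⇒ system is inconsistent (no integer solution).

No solution (the system is inconsistent).


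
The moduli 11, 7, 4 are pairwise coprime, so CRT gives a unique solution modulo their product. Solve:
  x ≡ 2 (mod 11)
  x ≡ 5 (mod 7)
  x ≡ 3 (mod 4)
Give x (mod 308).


Moduli 11, 7, 4 are pairwise coprime; by CRT there is a unique solution modulo M = 11 · 7 · 4 = 308.
Solve pairwise, accumulating the modulus:
  Start with x ≡ 2 (mod 11).
  Combine with x ≡ 5 (mod 7): since gcd(11, 7) = 1, we get a unique residue mod 77.
    Write x = 2 + 11·t and substitute into x ≡ 5 (mod 7): 11·t ≡ 5 − 2 = 3 (mod 7).
    Reduce coefficients mod 7: 4·t ≡ 3 (mod 7).
    The inverse of 4 mod 7 is 2 (since 4·2 = 8 = 1·7 + 1), so t ≡ 2·3 = 6 ≡ 6 (mod 7).
    Then x = 2 + 11·6 = 68, valid modulo lcm(11, 7) = 77: x ≡ 68 (mod 77).
  Combine with x ≡ 3 (mod 4): since gcd(77, 4) = 1, we get a unique residue mod 308.
    Write x = 68 + 77·t and substitute into x ≡ 3 (mod 4): 77·t ≡ 3 − 68 = -65 (mod 4).
    Reduce coefficients mod 4: 1·t ≡ 3 (mod 4).
    So t ≡ 3 (mod 4).
    Then x = 68 + 77·3 = 299, valid modulo lcm(77, 4) = 308: x ≡ 299 (mod 308).
Verify: 299 mod 11 = 2 ✓, 299 mod 7 = 5 ✓, 299 mod 4 = 3 ✓.

x ≡ 299 (mod 308).


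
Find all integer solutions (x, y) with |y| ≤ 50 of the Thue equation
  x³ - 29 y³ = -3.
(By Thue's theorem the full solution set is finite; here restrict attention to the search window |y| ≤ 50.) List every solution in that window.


The equation is x³ - 29y³ = -3. For fixed y, x³ = 29·y³ − 3, so a solution requires the RHS to be a perfect cube.
Strategy: iterate y from -50 to 50, compute RHS = 29·y³ − 3, and check whether it is a (positive or negative) perfect cube.
Check small values of y:
  y = 0: RHS = -3 is not a perfect cube.
  y = 1: RHS = 26 is not a perfect cube.
  y = -1: RHS = -32 is not a perfect cube.
  y = 2: RHS = 229 is not a perfect cube.
  y = -2: RHS = -235 is not a perfect cube.
  y = 3: RHS = 780 is not a perfect cube.
  y = -3: RHS = -786 is not a perfect cube.
Continuing the search up to |y| = 50 finds no solutions either.
No (x, y) in the scanned range satisfies the equation.

No integer solutions with |y| ≤ 50.


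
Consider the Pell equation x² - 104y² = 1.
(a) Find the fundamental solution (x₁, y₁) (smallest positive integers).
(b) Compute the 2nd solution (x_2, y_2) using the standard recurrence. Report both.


Step 1: Find the fundamental solution (x₁, y₁) of x² - 104y² = 1.
  Expand √104 as a continued fraction. a₀ = ⌊√104⌋ = 10; iterate m_{k+1} = d_k·a_k − m_k, d_{k+1} = (104 − m_{k+1}²)/d_k, a_{k+1} = ⌊(a₀ + m_{k+1})/d_{k+1}⌋ (starting m₀ = 0, d₀ = 1), with convergents p_k = a_k·p_{k-1} + p_{k-2}, q_k = a_k·q_{k-1} + q_{k-2} (p₋₁ = 1, q₋₁ = 0):
  k = 0: a₀ = 10; p₀/q₀ = 10/1; p₀² − 104·q₀² = 100 − 104 = -4.
  k = 1: m = 10, d = 4, a = ⌊(10 + 10)/4⌋ = 5; p/q = (5·10 + 1)/(5·1 + 0) = 51/5; p² − 104·q² = 2601 − 2600 = 1.
  The first convergent with p² − 104·q² = 1 gives the fundamental solution (x₁, y₁) = (51, 5).
Step 2: Apply the recurrence (x_{n+1}, y_{n+1}) = (x₁x_n + 104y₁y_n, x₁y_n + y₁x_n) repeatedly.
  From (x_1, y_1) = (51, 5): x_2 = 51·51 + 104·5·5 = 5201; y_2 = 51·5 + 5·51 = 510.
Step 3: Verify x_2² - 104·y_2² = 27050401 - 27050400 = 1 (should be 1). ✓

(x_1, y_1) = (51, 5); (x_2, y_2) = (5201, 510).


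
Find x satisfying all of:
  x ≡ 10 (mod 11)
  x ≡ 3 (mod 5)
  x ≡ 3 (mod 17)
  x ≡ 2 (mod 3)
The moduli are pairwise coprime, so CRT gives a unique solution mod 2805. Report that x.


Product of moduli M = 11 · 5 · 17 · 3 = 2805.
Merge one congruence at a time:
  Start: x ≡ 10 (mod 11).
  Combine with x ≡ 3 (mod 5); new modulus lcm = 55.
    Write x = 10 + 11·t and substitute into x ≡ 3 (mod 5): 11·t ≡ 3 − 10 = -7 (mod 5).
    Reduce coefficients mod 5: 1·t ≡ 3 (mod 5).
    So t ≡ 3 (mod 5).
    Then x = 10 + 11·3 = 43, valid modulo lcm(11, 5) = 55: x ≡ 43 (mod 55).
  Combine with x ≡ 3 (mod 17); new modulus lcm = 935.
    Write x = 43 + 55·t and substitute into x ≡ 3 (mod 17): 55·t ≡ 3 − 43 = -40 (mod 17).
    Reduce coefficients mod 17: 4·t ≡ 11 (mod 17).
    The inverse of 4 mod 17 is 13 (since 4·13 = 52 = 3·17 + 1), so t ≡ 13·11 = 143 ≡ 7 (mod 17).
    Then x = 43 + 55·7 = 428, valid modulo lcm(55, 17) = 935: x ≡ 428 (mod 935).
  Combine with x ≡ 2 (mod 3); new modulus lcm = 2805.
    Write x = 428 + 935·t and substitute into x ≡ 2 (mod 3): 935·t ≡ 2 − 428 = -426 (mod 3).
    Reduce coefficients mod 3: 2·t ≡ 0 (mod 3).
    The inverse of 2 mod 3 is 2 (since 2·2 = 4 = 1·3 + 1), so t ≡ 2·0 = 0 ≡ 0 (mod 3).
    Then x = 428 + 935·0 = 428, valid modulo lcm(935, 3) = 2805: x ≡ 428 (mod 2805).
Verify against each original: 428 mod 11 = 10, 428 mod 5 = 3, 428 mod 17 = 3, 428 mod 3 = 2.

x ≡ 428 (mod 2805).


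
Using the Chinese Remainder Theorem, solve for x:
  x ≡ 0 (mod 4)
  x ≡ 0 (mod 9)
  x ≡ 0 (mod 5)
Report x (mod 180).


Moduli 4, 9, 5 are pairwise coprime; by CRT there is a unique solution modulo M = 4 · 9 · 5 = 180.
Solve pairwise, accumulating the modulus:
  Start with x ≡ 0 (mod 4).
  Combine with x ≡ 0 (mod 9): since gcd(4, 9) = 1, we get a unique residue mod 36.
    Write x = 0 + 4·t and substitute into x ≡ 0 (mod 9): 4·t ≡ 0 − 0 = 0 (mod 9).
    The inverse of 4 mod 9 is 7 (since 4·7 = 28 = 3·9 + 1), so t ≡ 7·0 = 0 ≡ 0 (mod 9).
    Then x = 0 + 4·0 = 0, valid modulo lcm(4, 9) = 36: x ≡ 0 (mod 36).
  Combine with x ≡ 0 (mod 5): since gcd(36, 5) = 1, we get a unique residue mod 180.
    Write x = 0 + 36·t and substitute into x ≡ 0 (mod 5): 36·t ≡ 0 − 0 = 0 (mod 5).
    Reduce coefficients mod 5: 1·t ≡ 0 (mod 5).
    So t ≡ 0 (mod 5).
    Then x = 0 + 36·0 = 0, valid modulo lcm(36, 5) = 180: x ≡ 0 (mod 180).
Verify: 0 mod 4 = 0 ✓, 0 mod 9 = 0 ✓, 0 mod 5 = 0 ✓.

x ≡ 0 (mod 180).


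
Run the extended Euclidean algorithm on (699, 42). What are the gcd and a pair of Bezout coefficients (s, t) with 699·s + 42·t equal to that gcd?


Euclidean algorithm on (699, 42) — divide until remainder is 0:
  699 = 16 · 42 + 27
  42 = 1 · 27 + 15
  27 = 1 · 15 + 12
  15 = 1 · 12 + 3
  12 = 4 · 3 + 0
gcd(699, 42) = 3.
Track Bezout coefficients alongside the remainders: start with r₀ = 699 = a·1 + b·0 (s = 1, t = 0) and r₁ = 42 = a·0 + b·1 (s = 0, t = 1); each new remainder r_{k+1} = r_{k-1} − q_k·r_k inherits s_{k+1} = s_{k-1} − q_k·s_k, t_{k+1} = t_{k-1} − q_k·t_k, so r_k = a·s_k + b·t_k at every step:
  q = 16: r = 27, s = 1 − 16·0 = 1, t = 0 − 16·1 = -16  (check: 699·1 + 42·(-16) = 27)
  q = 1: r = 15, s = 0 − 1·1 = -1, t = 1 − 1·(-16) = 17  (check: 699·(-1) + 42·17 = 15)
  q = 1: r = 12, s = 1 − 1·(-1) = 2, t = -16 − 1·17 = -33  (check: 699·2 + 42·(-33) = 12)
  q = 1: r = 3, s = -1 − 1·2 = -3, t = 17 − 1·(-33) = 50  (check: 699·(-3) + 42·50 = 3)
The row with r = 3 (the gcd) gives the Bezout coefficients s = -3, t = 50.
Result: 699 · (-3) + 42 · (50) = 3.

gcd(699, 42) = 3; s = -3, t = 50 (check: 699·(-3) + 42·50 = 3).


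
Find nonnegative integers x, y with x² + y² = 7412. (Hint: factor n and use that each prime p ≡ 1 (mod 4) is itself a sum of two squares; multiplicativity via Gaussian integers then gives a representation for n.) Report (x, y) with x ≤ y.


Step 1: Factor n = 7412 = 2^2 · 17 · 109.
Step 2: Check the mod-4 condition on each prime factor: 2 = 2 (special); 17 ≡ 1 (mod 4), exponent 1; 109 ≡ 1 (mod 4), exponent 1.
All primes ≡ 3 (mod 4) appear to even exponent (or don't appear), so by the two-squares theorem n IS expressible as a sum of two squares.
Step 3: Build a representation. Group n = k² · m with k = 2 and m = 17 · 109 = 1853 (a product of primes ≡ 1 (mod 4)); a representation of m scales to one of n via (k·x)² + (k·y)² = k²(x² + y²). Each prime p ≡ 1 (mod 4) is itself a sum of two squares; find a² by testing p − a² for a perfect square:
  17: 17 − 1² = 16 = 4² ⇒ 17 = 1² + 4².
  109: 109 − 1² = 108, 109 − 2² = 105, 109 − 3² = 100 = 10² ⇒ 109 = 3² + 10².
  Combine using the Brahmagupta–Fibonacci identity (a² + b²)(c² + d²) = (ac − bd)² + (ad + bc)² = (ac + bd)² + (ad − bc)²:
  17 · 109 = 1853: from (1² + 4²)(3² + 10²), take (1·3 − 4·10, 1·10 + 4·3) = (3 − 40, 10 + 12) = (-37, 22); dropping signs (only squares matter) gives (37, 22); check 37² + 22² = 1369 + 484 = 1853 ✓.
  Scale by k = 2: (2·37, 2·22) = (74, 44).
Step 4: Order so x ≤ y and verify: 44² + 74² = 1936 + 5476 = 7412 = n. ✓

n = 7412 = 44² + 74² (one valid representation with x ≤ y).


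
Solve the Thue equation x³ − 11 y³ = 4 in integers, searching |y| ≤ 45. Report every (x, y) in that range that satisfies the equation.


The equation is x³ - 11y³ = 4. For fixed y, x³ = 11·y³ + 4, so a solution requires the RHS to be a perfect cube.
Strategy: iterate y from -45 to 45, compute RHS = 11·y³ + 4, and check whether it is a (positive or negative) perfect cube.
Check small values of y:
  y = 0: RHS = 4 is not a perfect cube.
  y = 1: RHS = 15 is not a perfect cube.
  y = -1: RHS = -7 is not a perfect cube.
  y = 2: RHS = 92 is not a perfect cube.
  y = -2: RHS = -84 is not a perfect cube.
  y = 3: RHS = 301 is not a perfect cube.
  y = -3: RHS = -293 is not a perfect cube.
Continuing the search up to |y| = 45 finds no solutions either.
No (x, y) in the scanned range satisfies the equation.

No integer solutions with |y| ≤ 45.


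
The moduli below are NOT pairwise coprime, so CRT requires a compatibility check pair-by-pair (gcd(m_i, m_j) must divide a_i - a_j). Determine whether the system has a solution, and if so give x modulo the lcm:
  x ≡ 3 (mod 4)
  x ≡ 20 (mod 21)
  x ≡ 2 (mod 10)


Moduli 4, 21, 10 are not pairwise coprime, so CRT works modulo lcm(m_i) when all pairwise compatibility conditions hold.
Pairwise compatibility: gcd(m_i, m_j) must divide a_i - a_j for every pair.
Merge one congruence at a time:
  Start: x ≡ 3 (mod 4).
  Combine with x ≡ 20 (mod 21): gcd(4, 21) = 1; 20 - 3 = 17, which IS divisible by 1, so compatible.
    Write x = 3 + 4·t and substitute into x ≡ 20 (mod 21): 4·t ≡ 20 − 3 = 17 (mod 21).
    The inverse of 4 mod 21 is 16 (since 4·16 = 64 = 3·21 + 1), so t ≡ 16·17 = 272 ≡ 20 (mod 21).
    Then x = 3 + 4·20 = 83, valid modulo lcm(4, 21) = 84: x ≡ 83 (mod 84).
  Combine with x ≡ 2 (mod 10): gcd(84, 10) = 2, and 2 - 83 = -81 is NOT divisible by 2.
    ⇒ system is inconsistent (no integer solution).

No solution (the system is inconsistent).


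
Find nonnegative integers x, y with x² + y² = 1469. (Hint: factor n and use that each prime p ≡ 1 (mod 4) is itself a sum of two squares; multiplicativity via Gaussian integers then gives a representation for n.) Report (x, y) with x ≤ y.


Step 1: Factor n = 1469 = 13 · 113.
Step 2: Check the mod-4 condition on each prime factor: 13 ≡ 1 (mod 4), exponent 1; 113 ≡ 1 (mod 4), exponent 1.
All primes ≡ 3 (mod 4) appear to even exponent (or don't appear), so by the two-squares theorem n IS expressible as a sum of two squares.
Step 3: Build a representation. Here n = 13 · 113 is a product of primes ≡ 1 (mod 4). Each prime p ≡ 1 (mod 4) is itself a sum of two squares; find a² by testing p − a² for a perfect square:
  13: 13 − 1² = 12, 13 − 2² = 9 = 3² ⇒ 13 = 2² + 3².
  113: 113 − 1² = 112, 113 − 2² = 109, 113 − 3² = 104, 113 − 4² = 97, 113 − 5² = 88, 113 − 6² = 77, 113 − 7² = 64 = 8² ⇒ 113 = 7² + 8².
  Combine using the Brahmagupta–Fibonacci identity (a² + b²)(c² + d²) = (ac − bd)² + (ad + bc)² = (ac + bd)² + (ad − bc)²:
  13 · 113 = 1469: from (2² + 3²)(7² + 8²), take (2·7 − 3·8, 2·8 + 3·7) = (14 − 24, 16 + 21) = (-10, 37); dropping signs (only squares matter) gives (10, 37); check 10² + 37² = 100 + 1369 = 1469 ✓.
Step 4: Order so x ≤ y and verify: 10² + 37² = 100 + 1369 = 1469 = n. ✓

n = 1469 = 10² + 37² (one valid representation with x ≤ y).


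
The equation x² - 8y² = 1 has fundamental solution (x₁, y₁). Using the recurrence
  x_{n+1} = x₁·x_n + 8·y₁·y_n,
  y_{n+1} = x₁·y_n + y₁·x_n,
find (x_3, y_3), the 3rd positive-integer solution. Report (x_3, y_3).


Step 1: Find the fundamental solution (x₁, y₁) of x² - 8y² = 1.
  Expand √8 as a continued fraction. a₀ = ⌊√8⌋ = 2; iterate m_{k+1} = d_k·a_k − m_k, d_{k+1} = (8 − m_{k+1}²)/d_k, a_{k+1} = ⌊(a₀ + m_{k+1})/d_{k+1}⌋ (starting m₀ = 0, d₀ = 1), with convergents p_k = a_k·p_{k-1} + p_{k-2}, q_k = a_k·q_{k-1} + q_{k-2} (p₋₁ = 1, q₋₁ = 0):
  k = 0: a₀ = 2; p₀/q₀ = 2/1; p₀² − 8·q₀² = 4 − 8 = -4.
  k = 1: m = 2, d = 4, a = ⌊(2 + 2)/4⌋ = 1; p/q = (1·2 + 1)/(1·1 + 0) = 3/1; p² − 8·q² = 9 − 8 = 1.
  The first convergent with p² − 8·q² = 1 gives the fundamental solution (x₁, y₁) = (3, 1).
Step 2: Apply the recurrence (x_{n+1}, y_{n+1}) = (x₁x_n + 8y₁y_n, x₁y_n + y₁x_n) repeatedly.
  From (x_1, y_1) = (3, 1): x_2 = 3·3 + 8·1·1 = 17; y_2 = 3·1 + 1·3 = 6.
  From (x_2, y_2) = (17, 6): x_3 = 3·17 + 8·1·6 = 99; y_3 = 3·6 + 1·17 = 35.
Step 3: Verify x_3² - 8·y_3² = 9801 - 9800 = 1 (should be 1). ✓

(x_1, y_1) = (3, 1); (x_3, y_3) = (99, 35).


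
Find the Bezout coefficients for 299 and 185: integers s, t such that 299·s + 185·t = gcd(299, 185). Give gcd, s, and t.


Euclidean algorithm on (299, 185) — divide until remainder is 0:
  299 = 1 · 185 + 114
  185 = 1 · 114 + 71
  114 = 1 · 71 + 43
  71 = 1 · 43 + 28
  43 = 1 · 28 + 15
  28 = 1 · 15 + 13
  15 = 1 · 13 + 2
  13 = 6 · 2 + 1
  2 = 2 · 1 + 0
gcd(299, 185) = 1.
Track Bezout coefficients alongside the remainders: start with r₀ = 299 = a·1 + b·0 (s = 1, t = 0) and r₁ = 185 = a·0 + b·1 (s = 0, t = 1); each new remainder r_{k+1} = r_{k-1} − q_k·r_k inherits s_{k+1} = s_{k-1} − q_k·s_k, t_{k+1} = t_{k-1} − q_k·t_k, so r_k = a·s_k + b·t_k at every step:
  q = 1: r = 114, s = 1 − 1·0 = 1, t = 0 − 1·1 = -1  (check: 299·1 + 185·(-1) = 114)
  q = 1: r = 71, s = 0 − 1·1 = -1, t = 1 − 1·(-1) = 2  (check: 299·(-1) + 185·2 = 71)
  q = 1: r = 43, s = 1 − 1·(-1) = 2, t = -1 − 1·2 = -3  (check: 299·2 + 185·(-3) = 43)
  q = 1: r = 28, s = -1 − 1·2 = -3, t = 2 − 1·(-3) = 5  (check: 299·(-3) + 185·5 = 28)
  q = 1: r = 15, s = 2 − 1·(-3) = 5, t = -3 − 1·5 = -8  (check: 299·5 + 185·(-8) = 15)
  q = 1: r = 13, s = -3 − 1·5 = -8, t = 5 − 1·(-8) = 13  (check: 299·(-8) + 185·13 = 13)
  q = 1: r = 2, s = 5 − 1·(-8) = 13, t = -8 − 1·13 = -21  (check: 299·13 + 185·(-21) = 2)
  q = 6: r = 1, s = -8 − 6·13 = -86, t = 13 − 6·(-21) = 139  (check: 299·(-86) + 185·139 = 1)
The row with r = 1 (the gcd) gives the Bezout coefficients s = -86, t = 139.
Result: 299 · (-86) + 185 · (139) = 1.

gcd(299, 185) = 1; s = -86, t = 139 (check: 299·(-86) + 185·139 = 1).


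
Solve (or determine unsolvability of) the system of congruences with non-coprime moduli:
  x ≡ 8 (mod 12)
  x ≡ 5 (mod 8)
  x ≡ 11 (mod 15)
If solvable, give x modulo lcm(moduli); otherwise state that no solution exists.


Moduli 12, 8, 15 are not pairwise coprime, so CRT works modulo lcm(m_i) when all pairwise compatibility conditions hold.
Pairwise compatibility: gcd(m_i, m_j) must divide a_i - a_j for every pair.
Merge one congruence at a time:
  Start: x ≡ 8 (mod 12).
  Combine with x ≡ 5 (mod 8): gcd(12, 8) = 4, and 5 - 8 = -3 is NOT divisible by 4.
    ⇒ system is inconsistent (no integer solution).

No solution (the system is inconsistent).


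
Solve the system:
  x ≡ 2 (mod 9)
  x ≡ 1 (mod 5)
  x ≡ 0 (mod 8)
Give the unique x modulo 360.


Moduli 9, 5, 8 are pairwise coprime; by CRT there is a unique solution modulo M = 9 · 5 · 8 = 360.
Solve pairwise, accumulating the modulus:
  Start with x ≡ 2 (mod 9).
  Combine with x ≡ 1 (mod 5): since gcd(9, 5) = 1, we get a unique residue mod 45.
    Write x = 2 + 9·t and substitute into x ≡ 1 (mod 5): 9·t ≡ 1 − 2 = -1 (mod 5).
    Reduce coefficients mod 5: 4·t ≡ 4 (mod 5).
    The inverse of 4 mod 5 is 4 (since 4·4 = 16 = 3·5 + 1), so t ≡ 4·4 = 16 ≡ 1 (mod 5).
    Then x = 2 + 9·1 = 11, valid modulo lcm(9, 5) = 45: x ≡ 11 (mod 45).
  Combine with x ≡ 0 (mod 8): since gcd(45, 8) = 1, we get a unique residue mod 360.
    Write x = 11 + 45·t and substitute into x ≡ 0 (mod 8): 45·t ≡ 0 − 11 = -11 (mod 8).
    Reduce coefficients mod 8: 5·t ≡ 5 (mod 8).
    The inverse of 5 mod 8 is 5 (since 5·5 = 25 = 3·8 + 1), so t ≡ 5·5 = 25 ≡ 1 (mod 8).
    Then x = 11 + 45·1 = 56, valid modulo lcm(45, 8) = 360: x ≡ 56 (mod 360).
Verify: 56 mod 9 = 2 ✓, 56 mod 5 = 1 ✓, 56 mod 8 = 0 ✓.

x ≡ 56 (mod 360).


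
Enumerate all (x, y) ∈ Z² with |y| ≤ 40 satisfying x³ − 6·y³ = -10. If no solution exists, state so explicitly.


The equation is x³ - 6y³ = -10. For fixed y, x³ = 6·y³ − 10, so a solution requires the RHS to be a perfect cube.
Strategy: iterate y from -40 to 40, compute RHS = 6·y³ − 10, and check whether it is a (positive or negative) perfect cube.
Check small values of y:
  y = 0: RHS = -10 is not a perfect cube.
  y = 1: RHS = -4 is not a perfect cube.
  y = -1: RHS = -16 is not a perfect cube.
  y = 2: RHS = 38 is not a perfect cube.
  y = -2: RHS = -58 is not a perfect cube.
  y = 3: RHS = 152 is not a perfect cube.
  y = -3: RHS = -172 is not a perfect cube.
Continuing the search up to |y| = 40 finds no solutions either.
No (x, y) in the scanned range satisfies the equation.

No integer solutions with |y| ≤ 40.


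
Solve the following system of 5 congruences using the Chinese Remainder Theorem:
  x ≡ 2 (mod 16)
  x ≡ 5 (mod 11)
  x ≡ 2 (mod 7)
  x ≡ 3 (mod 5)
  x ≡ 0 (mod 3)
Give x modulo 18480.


Product of moduli M = 16 · 11 · 7 · 5 · 3 = 18480.
Merge one congruence at a time:
  Start: x ≡ 2 (mod 16).
  Combine with x ≡ 5 (mod 11); new modulus lcm = 176.
    Write x = 2 + 16·t and substitute into x ≡ 5 (mod 11): 16·t ≡ 5 − 2 = 3 (mod 11).
    Reduce coefficients mod 11: 5·t ≡ 3 (mod 11).
    The inverse of 5 mod 11 is 9 (since 5·9 = 45 = 4·11 + 1), so t ≡ 9·3 = 27 ≡ 5 (mod 11).
    Then x = 2 + 16·5 = 82, valid modulo lcm(16, 11) = 176: x ≡ 82 (mod 176).
  Combine with x ≡ 2 (mod 7); new modulus lcm = 1232.
    Write x = 82 + 176·t and substitute into x ≡ 2 (mod 7): 176·t ≡ 2 − 82 = -80 (mod 7).
    Reduce coefficients mod 7: 1·t ≡ 4 (mod 7).
    So t ≡ 4 (mod 7).
    Then x = 82 + 176·4 = 786, valid modulo lcm(176, 7) = 1232: x ≡ 786 (mod 1232).
  Combine with x ≡ 3 (mod 5); new modulus lcm = 6160.
    Write x = 786 + 1232·t and substitute into x ≡ 3 (mod 5): 1232·t ≡ 3 − 786 = -783 (mod 5).
    Reduce coefficients mod 5: 2·t ≡ 2 (mod 5).
    The inverse of 2 mod 5 is 3 (since 2·3 = 6 = 1·5 + 1), so t ≡ 3·2 = 6 ≡ 1 (mod 5).
    Then x = 786 + 1232·1 = 2018, valid modulo lcm(1232, 5) = 6160: x ≡ 2018 (mod 6160).
  Combine with x ≡ 0 (mod 3); new modulus lcm = 18480.
    Write x = 2018 + 6160·t and substitute into x ≡ 0 (mod 3): 6160·t ≡ 0 − 2018 = -2018 (mod 3).
    Reduce coefficients mod 3: 1·t ≡ 1 (mod 3).
    So t ≡ 1 (mod 3).
    Then x = 2018 + 6160·1 = 8178, valid modulo lcm(6160, 3) = 18480: x ≡ 8178 (mod 18480).
Verify against each original: 8178 mod 16 = 2, 8178 mod 11 = 5, 8178 mod 7 = 2, 8178 mod 5 = 3, 8178 mod 3 = 0.

x ≡ 8178 (mod 18480).
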